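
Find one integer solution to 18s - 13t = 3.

Step 1: Check solvability.
gcd(18, 13) = 1
Since 1 divides 3, solutions exist.

Step 2: Apply extended Euclidean algorithm to find gcd.
We find integers such that 18*x0 + 13*y0 = 1

Step 3: Scale the particular solution.
Multiply by 3/1 = 3:
s = -15, t = -21

Step 4: Verify.
18*(-15) - 13*(-21) = 3 = 3 ✓

s = -15, t = -21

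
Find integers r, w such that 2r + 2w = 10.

Step 1: Check solvability.
gcd(2, 2) = 2
Since 2 divides 10, solutions exist.

Step 2: Apply extended Euclidean algorithm to find gcd.
We find integers such that 2*x0 + 2*y0 = 2

Step 3: Scale the particular solution.
Multiply by 10/2 = 5:
r = 0, w = 5

Step 4: Verify.
2*(0) + 2*(5) = 10 = 10 ✓

r = 0, w = 5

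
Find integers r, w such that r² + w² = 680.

We need to find integers r, w > 0 such that r² + w² = 680.
Trying r = 2: w² = 680 - 2² = 680 - 4 = 676
w = 26
Check: 2² + 26² = 4 + 676 = 680 ✓

680 = 2² + 26²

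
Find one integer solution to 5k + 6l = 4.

Step 1: Check solvability.
gcd(5, 6) = 1
Since 1 divides 4, solutions exist.

Step 2: Apply extended Euclidean algorithm to find gcd.
We find integers such that 5*x0 + 6*y0 = 1

Step 3: Scale the particular solution.
Multiply by 4/1 = 4:
k = -4, l = 4

Step 4: Verify.
5*(-4) + 6*(4) = 4 = 4 ✓

k = -4, l = 4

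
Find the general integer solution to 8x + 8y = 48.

Step 1: Compute gcd(8, 8) = 8.
Since 8 divides 48, solutions exist.

Step 2: Find a particular solution using extended Euclidean algorithm.
We get x₀ = 0, y₀ = 6.
Check: 8*0 + 8*6 = 48 = 48 ✓

Step 3: Write the general solution.
x = 0 + (8/8)t = 0 + 1t
y = 6 - (8/8)t = 6 - 1t
for any integer t.

x = 0 + 1t, y = 6 - 1t for integer t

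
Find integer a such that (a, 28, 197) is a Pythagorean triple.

a² = c² - b² = 197² - 28² = 38809 - 784 = 38025
a = sqrt(38025) = 195

195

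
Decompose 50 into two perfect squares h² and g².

We need to find integers h, g > 0 such that h² + g² = 50.
Trying h = 1: g² = 50 - 1² = 50 - 1 = 49
g = 7
Check: 1² + 7² = 1 + 49 = 50 ✓

50 = 1² + 7²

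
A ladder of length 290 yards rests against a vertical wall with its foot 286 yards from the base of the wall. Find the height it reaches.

The ladder, wall, and ground form a right triangle with hypotenuse 290 and one leg 286.
By the Pythagorean theorem: h² = 290² - 286² = 84100 - 81796 = 2304
h = √2304 = 48 yards

48 yards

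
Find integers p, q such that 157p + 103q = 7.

Step 1: Check solvability.
gcd(157, 103) = 1
Since 1 divides 7, solutions exist.

Step 2: Apply extended Euclidean algorithm to find gcd.
We find integers such that 157*x0 + 103*y0 = 1

Step 3: Scale the particular solution.
Multiply by 7/1 = 7:
p = 147, q = -224

Step 4: Verify.
157*(147) + 103*(-224) = 7 = 7 ✓

p = 147, q = -224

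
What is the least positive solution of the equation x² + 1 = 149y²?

We need x² = 149y² - 1. Try successive y:
y = 1: x² = 149·1² - 1 = 148, not a perfect square
y = 2: x² = 149·2² - 1 = 595, not a perfect square
y = 3: x² = 149·3² - 1 = 1340, not a perfect square
...
y = 9305: x² = 149·9305² - 1 = 12900870724 = 113582² ✓
Check: 113582² - 149·9305² = 12900870724 - 12900870725 = -1 ✓

x = 113582, y = 9305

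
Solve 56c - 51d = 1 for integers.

Step 1: Check solvability.
gcd(56, 51) = 1
Since 1 divides 1, solutions exist.

Step 2: Apply extended Euclidean algorithm to find gcd.
We find integers such that 56*x0 + 51*y0 = 1

Step 3: Scale the particular solution.
Multiply by 1/1 = 1:
c = -10, d = -11

Step 4: Verify.
56*(-10) - 51*(-11) = 1 = 1 ✓

c = -10, d = -11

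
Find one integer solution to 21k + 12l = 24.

Step 1: Check solvability.
gcd(21, 12) = 3
Since 3 divides 24, solutions exist.

Step 2: Apply extended Euclidean algorithm to find gcd.
We find integers such that 21*x0 + 12*y0 = 3

Step 3: Scale the particular solution.
Multiply by 24/3 = 8:
k = -8, l = 16

Step 4: Verify.
21*(-8) + 12*(16) = 24 = 24 ✓

k = -8, l = 16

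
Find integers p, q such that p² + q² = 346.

We need to find integers p, q > 0 such that p² + q² = 346.
Trying p = 11: q² = 346 - 11² = 346 - 121 = 225
q = 15
Check: 11² + 15² = 121 + 225 = 346 ✓

346 = 11² + 15²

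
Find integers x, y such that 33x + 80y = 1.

Step 1: Check solvability.
gcd(33, 80) = 1
Since 1 divides 1, solutions exist.

Step 2: Apply extended Euclidean algorithm to find gcd.
We find integers such that 33*x0 + 80*y0 = 1

Step 3: Scale the particular solution.
Multiply by 1/1 = 1:
x = 17, y = -7

Step 4: Verify.
33*(17) + 80*(-7) = 1 = 1 ✓

x = 17, y = -7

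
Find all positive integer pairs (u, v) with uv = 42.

The positive divisors of 42 are: 1, 2, 3, 6, 7, 14, 21, 42.
Each divisor d gives the pair (d, 42/d):
(1, 42), (2, 21), (3, 14), (6, 7), (7, 6), (14, 3), (21, 2), (42, 1)

(1, 42), (2, 21), (3, 14), (6, 7), (7, 6), (14, 3), (21, 2), (42, 1)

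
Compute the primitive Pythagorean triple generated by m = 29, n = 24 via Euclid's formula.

a = m² - n² = 29² - 24² = 841 - 576 = 265
b = 2mn = 2·29·24 = 1392
c = m² + n² = 841 + 576 = 1417
Verify: 265² + 1392² = 70225 + 1937664 = 2007889 = 1417² ✓

(265, 1392, 1417)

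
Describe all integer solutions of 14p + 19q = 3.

Step 1: Compute gcd(14, 19) = 1.
Since 1 divides 3, solutions exist.

Step 2: Find a particular solution using extended Euclidean algorithm.
We get p₀ = -12, q₀ = 9.
Check: 14*-12 + 19*9 = 3 = 3 ✓

Step 3: Write the general solution.
p = -12 + (19/1)t = -12 + 19t
q = 9 - (14/1)t = 9 - 14t
for any integer t.

p = -12 + 19t, q = 9 - 14t for integer t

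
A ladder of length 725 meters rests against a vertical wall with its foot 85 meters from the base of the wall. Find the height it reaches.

The ladder, wall, and ground form a right triangle with hypotenuse 725 and one leg 85.
By the Pythagorean theorem: h² = 725² - 85² = 525625 - 7225 = 518400
h = √518400 = 720 meters

720 meters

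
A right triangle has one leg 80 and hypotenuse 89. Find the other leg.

a² = c² - b² = 7921 - 6400 = 1521
a = 39

39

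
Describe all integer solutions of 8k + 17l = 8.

Step 1: Compute gcd(8, 17) = 1.
Since 1 divides 8, solutions exist.

Step 2: Find a particular solution using extended Euclidean algorithm.
We get k₀ = -16, l₀ = 8.
Check: 8*-16 + 17*8 = 8 = 8 ✓

Step 3: Write the general solution.
k = -16 + (17/1)t = -16 + 17t
l = 8 - (8/1)t = 8 - 8t
for any integer t.

k = -16 + 17t, l = 8 - 8t for integer t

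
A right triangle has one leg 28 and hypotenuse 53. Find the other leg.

a² = c² - b² = 2809 - 784 = 2025
a = 45

45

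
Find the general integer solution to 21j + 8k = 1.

Step 1: Compute gcd(21, 8) = 1.
Since 1 divides 1, solutions exist.

Step 2: Find a particular solution using extended Euclidean algorithm.
We get j₀ = -3, k₀ = 8.
Check: 21*-3 + 8*8 = 1 = 1 ✓

Step 3: Write the general solution.
j = -3 + (8/1)t = -3 + 8t
k = 8 - (21/1)t = 8 - 21t
for any integer t.

j = -3 + 8t, k = 8 - 21t for integer t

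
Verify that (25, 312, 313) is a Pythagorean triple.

Compute a² + b² = 25² + 312² = 625 + 97344 = 97969
Compute c² = 313² = 97969
Since 97969 = 97969, confirmed.

Yes, it is a Pythagorean triple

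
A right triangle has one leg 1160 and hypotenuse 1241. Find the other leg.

a² = c² - b² = 1540081 - 1345600 = 194481
a = 441

441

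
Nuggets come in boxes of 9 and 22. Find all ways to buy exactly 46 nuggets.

We need non-negative integers (x, y) with 9x + 22y = 46.
For each x in 0..5, check if 46 - 9x is a non-negative multiple of 22.
No x yields an integer y ≥ 0.

No solution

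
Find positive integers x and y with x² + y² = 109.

We need to find integers x, y > 0 such that x² + y² = 109.
Trying x = 3: y² = 109 - 3² = 109 - 9 = 100
y = 10
Check: 3² + 10² = 9 + 100 = 109 ✓

109 = 3² + 10²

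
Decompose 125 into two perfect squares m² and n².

We need to find integers m, n > 0 such that m² + n² = 125.
Trying m = 2: n² = 125 - 2² = 125 - 4 = 121
n = 11
Check: 2² + 11² = 4 + 121 = 125 ✓

125 = 2² + 11²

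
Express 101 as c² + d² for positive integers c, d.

We need to find integers c, d > 0 such that c² + d² = 101.
Trying c = 1: d² = 101 - 1² = 101 - 1 = 100
d = 10
Check: 1² + 10² = 1 + 100 = 101 ✓

101 = 1² + 10²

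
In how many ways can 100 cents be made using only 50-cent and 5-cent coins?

We need non-negative integers (x, y) with 50x + 5y = 100.
For each x from 0 to 2, check if (100 - 50x) is a non-negative multiple of 5.
Solutions (x, y): (0,20), (1,10), (2,0)
Count: 3

3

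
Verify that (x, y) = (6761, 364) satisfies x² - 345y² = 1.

Compute x² = 6761² = 45711121
Compute 345y² = 345·364² = 345·132496 = 45711120
x² - 345y² = 45711121 - 45711120 = 1
Since this equals 1, (6761, 364) is a solution.

Yes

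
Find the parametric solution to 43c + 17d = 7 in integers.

Step 1: Compute gcd(43, 17) = 1.
Since 1 divides 7, solutions exist.

Step 2: Find a particular solution using extended Euclidean algorithm.
We get c₀ = 14, d₀ = -35.
Check: 43*14 + 17*-35 = 7 = 7 ✓

Step 3: Write the general solution.
c = 14 + (17/1)t = 14 + 17t
d = -35 - (43/1)t = -35 - 43t
for any integer t.

c = 14 + 17t, d = -35 - 43t for integer t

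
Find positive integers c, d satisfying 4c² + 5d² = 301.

Try small values of c and check whether (301 - 4c²)/5 is a perfect square.
c = 8: 4·8² = 256, so 5d² = 301 - 256 = 45, giving d² = 9, d = 3.
Check: 4·8² + 5·3² = 256 + 45 = 301 ✓

c = 8, d = 3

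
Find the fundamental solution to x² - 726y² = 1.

We seek the smallest positive integers (x, y) with x² - 726y² = 1, i.e., x² = 726y² + 1.
Try successive y values:
y = 1: x² = 726·1² + 1 = 727, not a perfect square
y = 2: x² = 726·2² + 1 = 2905, not a perfect square
y = 3: x² = 726·3² + 1 = 6535, not a perfect square
... continuing the search (or via continued fractions) ...
y = 18: x² = 726·18² + 1 = 235225, x = 485 ✓

Verify: 485² - 726·18² = 235225 - 235224 = 1 ✓

x = 485, y = 18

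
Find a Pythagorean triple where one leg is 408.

We need the other leg and hypotenuse such that 408² + x² = c².
Take x = 506, c = 650: 408² + 506² = 166464 + 256036 = 422500 = 650² ✓
Triple: (506, 408, 650)

(506, 408, 650)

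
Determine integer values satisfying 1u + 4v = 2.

Step 1: Check solvability.
gcd(1, 4) = 1
Since 1 divides 2, solutions exist.

Step 2: Apply extended Euclidean algorithm to find gcd.
We find integers such that 1*x0 + 4*y0 = 1

Step 3: Scale the particular solution.
Multiply by 2/1 = 2:
u = 2, v = 0

Step 4: Verify.
1*(2) + 4*(0) = 2 = 2 ✓

u = 2, v = 0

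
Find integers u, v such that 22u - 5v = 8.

Step 1: Check solvability.
gcd(22, 5) = 1
Since 1 divides 8, solutions exist.

Step 2: Apply extended Euclidean algorithm to find gcd.
We find integers such that 22*x0 + 5*y0 = 1

Step 3: Scale the particular solution.
Multiply by 8/1 = 8:
u = -16, v = -72

Step 4: Verify.
22*(-16) - 5*(-72) = 8 = 8 ✓

u = -16, v = -72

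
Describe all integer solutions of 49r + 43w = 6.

Step 1: Compute gcd(49, 43) = 1.
Since 1 divides 6, solutions exist.

Step 2: Find a particular solution using extended Euclidean algorithm.
We get r₀ = -42, w₀ = 48.
Check: 49*-42 + 43*48 = 6 = 6 ✓

Step 3: Write the general solution.
r = -42 + (43/1)t = -42 + 43t
w = 48 - (49/1)t = 48 - 49t
for any integer t.

r = -42 + 43t, w = 48 - 49t for integer t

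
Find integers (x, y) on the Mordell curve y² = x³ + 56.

Try small integer x values and check whether x³ + 56 is a perfect square.
x = 2: x³ + 56 = 2³ + 56 = 8 + 56 = 64
Is 64 a perfect square? 8² = 64 ✓
So (x, y) = (2, -8) is a solution.

x = 2, y = -8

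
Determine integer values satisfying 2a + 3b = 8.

Step 1: Check solvability.
gcd(2, 3) = 1
Since 1 divides 8, solutions exist.

Step 2: Apply extended Euclidean algorithm to find gcd.
We find integers such that 2*x0 + 3*y0 = 1

Step 3: Scale the particular solution.
Multiply by 8/1 = 8:
a = -8, b = 8

Step 4: Verify.
2*(-8) + 3*(8) = 8 = 8 ✓

a = -8, b = 8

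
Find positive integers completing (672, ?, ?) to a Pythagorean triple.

We need the other leg and hypotenuse such that 672² + x² = c².
Take x = 1700, c = 1828: 672² + 1700² = 451584 + 2890000 = 3341584 = 1828² ✓
Triple: (1700, 672, 1828)

(1700, 672, 1828)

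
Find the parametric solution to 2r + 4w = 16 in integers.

Step 1: Compute gcd(2, 4) = 2.
Since 2 divides 16, solutions exist.

Step 2: Find a particular solution using extended Euclidean algorithm.
We get r₀ = 8, w₀ = 0.
Check: 2*8 + 4*0 = 16 = 16 ✓

Step 3: Write the general solution.
r = 8 + (4/2)t = 8 + 2t
w = 0 - (2/2)t = 0 - 1t
for any integer t.

r = 8 + 2t, w = 0 - 1t for integer t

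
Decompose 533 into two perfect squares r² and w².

We need to find integers r, w > 0 such that r² + w² = 533.
Trying r = 2: w² = 533 - 2² = 533 - 4 = 529
w = 23
Check: 2² + 23² = 4 + 529 = 533 ✓

533 = 2² + 23²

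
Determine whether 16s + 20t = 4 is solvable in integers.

Step 1: Compute gcd(16, 20).
gcd(16, 20) = 4

Step 2: Check divisibility.
Does 4 divide 4? 4 = 4 x 1, so yes.

By the theorem on linear Diophantine equations, 16s + 20t = 4 has integer solutions if and only if gcd(16, 20) divides 4. Since 4 | 4, solutions exist.

Yes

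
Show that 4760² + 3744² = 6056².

Compute a² + b² = 4760² + 3744² = 22657600 + 14017536 = 36675136
Compute c² = 6056² = 36675136
Since 36675136 = 36675136, confirmed.

Yes, it is a Pythagorean triple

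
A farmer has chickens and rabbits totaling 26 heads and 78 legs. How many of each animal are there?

Let c = chickens, r = rabbits.
Heads: c + r = 26
Legs: 2c + 4r = 78
From the first equation, c = 26 - r. Substitute:
2(26 - r) + 4r = 78
52 + 2r = 78
r = (78 - 52)/2 = 13
c = 26 - 13 = 13

Chickens: 13, Rabbits: 13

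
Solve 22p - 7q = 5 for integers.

Step 1: Check solvability.
gcd(22, 7) = 1
Since 1 divides 5, solutions exist.

Step 2: Apply extended Euclidean algorithm to find gcd.
We find integers such that 22*x0 + 7*y0 = 1

Step 3: Scale the particular solution.
Multiply by 5/1 = 5:
p = 5, q = 15

Step 4: Verify.
22*(5) - 7*(15) = 5 = 5 ✓

p = 5, q = 15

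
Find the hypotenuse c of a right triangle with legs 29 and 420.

c² = a² + b² = 29² + 420² = 841 + 176400 = 177241
c = 421

421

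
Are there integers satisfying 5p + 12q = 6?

Step 1: Compute gcd(5, 12).
gcd(5, 12) = 1

Step 2: Check divisibility.
Does 1 divide 6? 6 = 1 x 6, so yes.

By the theorem on linear Diophantine equations, 5p + 12q = 6 has integer solutions if and only if gcd(5, 12) divides 6. Since 1 | 6, solutions exist.

Yes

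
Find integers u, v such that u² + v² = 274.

We need to find integers u, v > 0 such that u² + v² = 274.
Trying u = 7: v² = 274 - 7² = 274 - 49 = 225
v = 15
Check: 7² + 15² = 49 + 225 = 274 ✓

274 = 7² + 15²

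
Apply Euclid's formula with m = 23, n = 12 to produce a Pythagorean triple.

a = m² - n² = 23² - 12² = 529 - 144 = 385
b = 2mn = 2·23·12 = 552
c = m² + n² = 529 + 144 = 673
Verify: 385² + 552² = 148225 + 304704 = 452929 = 673² ✓

(385, 552, 673)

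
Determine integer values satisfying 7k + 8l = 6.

Step 1: Check solvability.
gcd(7, 8) = 1
Since 1 divides 6, solutions exist.

Step 2: Apply extended Euclidean algorithm to find gcd.
We find integers such that 7*x0 + 8*y0 = 1

Step 3: Scale the particular solution.
Multiply by 6/1 = 6:
k = -6, l = 6

Step 4: Verify.
7*(-6) + 8*(6) = 6 = 6 ✓

k = -6, l = 6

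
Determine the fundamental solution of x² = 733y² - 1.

We need x² = 733y² - 1. Try successive y:
y = 1: x² = 733·1² - 1 = 732, not a perfect square
y = 2: x² = 733·2² - 1 = 2931, not a perfect square
y = 3: x² = 733·3² - 1 = 6596, not a perfect square
...
y = 365: x² = 733·365² - 1 = 97653924 = 9882² ✓
Check: 9882² - 733·365² = 97653924 - 97653925 = -1 ✓

x = 9882, y = 365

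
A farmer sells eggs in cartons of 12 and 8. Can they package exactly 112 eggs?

We need non-negative a, b with 12a + 8b = 112.
gcd(12, 8) = 4 divides 112.
Try a = 0: 8b = 112 - 0 = 112, so b = 14.
One way: 0 cartons of 12 and 14 cartons of 8.

Yes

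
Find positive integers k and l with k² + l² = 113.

We need to find integers k, l > 0 such that k² + l² = 113.
Trying k = 7: l² = 113 - 7² = 113 - 49 = 64
l = 8
Check: 7² + 8² = 49 + 64 = 113 ✓

113 = 7² + 8²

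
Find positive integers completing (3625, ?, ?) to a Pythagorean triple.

We need the other leg and hypotenuse such that 3625² + x² = c².
Take x = 540, c = 3665: 3625² + 540² = 13140625 + 291600 = 13432225 = 3665² ✓
Triple: (3625, 540, 3665)

(3625, 540, 3665)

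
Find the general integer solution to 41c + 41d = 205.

Step 1: Compute gcd(41, 41) = 41.
Since 41 divides 205, solutions exist.

Step 2: Find a particular solution using extended Euclidean algorithm.
We get c₀ = 0, d₀ = 5.
Check: 41*0 + 41*5 = 205 = 205 ✓

Step 3: Write the general solution.
c = 0 + (41/41)t = 0 + 1t
d = 5 - (41/41)t = 5 - 1t
for any integer t.

c = 0 + 1t, d = 5 - 1t for integer t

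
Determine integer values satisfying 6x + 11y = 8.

Step 1: Check solvability.
gcd(6, 11) = 1
Since 1 divides 8, solutions exist.

Step 2: Apply extended Euclidean algorithm to find gcd.
We find integers such that 6*x0 + 11*y0 = 1

Step 3: Scale the particular solution.
Multiply by 8/1 = 8:
x = 16, y = -8

Step 4: Verify.
6*(16) + 11*(-8) = 8 = 8 ✓

x = 16, y = -8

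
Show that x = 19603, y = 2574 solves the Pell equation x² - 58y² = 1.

Compute x² = 19603² = 384277609
Compute 58y² = 58·2574² = 58·6625476 = 384277608
x² - 58y² = 384277609 - 384277608 = 1
Since this equals 1, (19603, 2574) is a solution.

Yes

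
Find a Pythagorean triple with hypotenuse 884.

We need a² + b² = 884² = 781456.
Trying: 684² + 560² = 467856 + 313600 = 781456 ✓

(684, 560, 884)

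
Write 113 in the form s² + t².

We need to find integers s, t > 0 such that s² + t² = 113.
Trying s = 7: t² = 113 - 7² = 113 - 49 = 64
t = 8
Check: 7² + 8² = 49 + 64 = 113 ✓

113 = 7² + 8²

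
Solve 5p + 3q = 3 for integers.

Step 1: Check solvability.
gcd(5, 3) = 1
Since 1 divides 3, solutions exist.

Step 2: Apply extended Euclidean algorithm to find gcd.
We find integers such that 5*x0 + 3*y0 = 1

Step 3: Scale the particular solution.
Multiply by 3/1 = 3:
p = -3, q = 6

Step 4: Verify.
5*(-3) + 3*(6) = 3 = 3 ✓

p = -3, q = 6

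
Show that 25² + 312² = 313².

Compute a² + b² = 25² + 312² = 625 + 97344 = 97969
Compute c² = 313² = 97969
Since 97969 = 97969, confirmed.

Yes, it is a Pythagorean triple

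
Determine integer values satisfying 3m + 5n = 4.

Step 1: Check solvability.
gcd(3, 5) = 1
Since 1 divides 4, solutions exist.

Step 2: Apply extended Euclidean algorithm to find gcd.
We find integers such that 3*x0 + 5*y0 = 1

Step 3: Scale the particular solution.
Multiply by 4/1 = 4:
m = 8, n = -4

Step 4: Verify.
3*(8) + 5*(-4) = 4 = 4 ✓

m = 8, n = -4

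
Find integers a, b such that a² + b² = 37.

We need to find integers a, b > 0 such that a² + b² = 37.
Trying a = 1: b² = 37 - 1² = 37 - 1 = 36
b = 6
Check: 1² + 6² = 1 + 36 = 37 ✓

37 = 1² + 6²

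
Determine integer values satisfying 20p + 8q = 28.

Step 1: Check solvability.
gcd(20, 8) = 4
Since 4 divides 28, solutions exist.

Step 2: Apply extended Euclidean algorithm to find gcd.
We find integers such that 20*x0 + 8*y0 = 4

Step 3: Scale the particular solution.
Multiply by 28/4 = 7:
p = 7, q = -14

Step 4: Verify.
20*(7) + 8*(-14) = 28 = 28 ✓

p = 7, q = -14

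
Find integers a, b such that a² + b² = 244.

We need to find integers a, b > 0 such that a² + b² = 244.
Trying a = 10: b² = 244 - 10² = 244 - 100 = 144
b = 12
Check: 10² + 12² = 100 + 144 = 244 ✓

244 = 10² + 12²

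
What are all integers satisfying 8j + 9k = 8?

Step 1: Compute gcd(8, 9) = 1.
Since 1 divides 8, solutions exist.

Step 2: Find a particular solution using extended Euclidean algorithm.
We get j₀ = -8, k₀ = 8.
Check: 8*-8 + 9*8 = 8 = 8 ✓

Step 3: Write the general solution.
j = -8 + (9/1)t = -8 + 9t
k = 8 - (8/1)t = 8 - 8t
for any integer t.

j = -8 + 9t, k = 8 - 8t for integer t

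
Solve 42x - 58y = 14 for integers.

Step 1: Check solvability.
gcd(42, 58) = 2
Since 2 divides 14, solutions exist.

Step 2: Apply extended Euclidean algorithm to find gcd.
We find integers such that 42*x0 + 58*y0 = 2

Step 3: Scale the particular solution.
Multiply by 14/2 = 7:
x = -77, y = -56

Step 4: Verify.
42*(-77) - 58*(-56) = 14 = 14 ✓

x = -77, y = -56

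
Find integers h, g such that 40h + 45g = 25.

Step 1: Check solvability.
gcd(40, 45) = 5
Since 5 divides 25, solutions exist.

Step 2: Apply extended Euclidean algorithm to find gcd.
We find integers such that 40*x0 + 45*y0 = 5

Step 3: Scale the particular solution.
Multiply by 25/5 = 5:
h = -5, g = 5

Step 4: Verify.
40*(-5) + 45*(5) = 25 = 25 ✓

h = -5, g = 5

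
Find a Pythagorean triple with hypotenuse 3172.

We need a² + b² = 3172² = 10061584.
Trying: 2660² + 1728² = 7075600 + 2985984 = 10061584 ✓

(2660, 1728, 3172)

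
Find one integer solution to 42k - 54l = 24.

Step 1: Check solvability.
gcd(42, 54) = 6
Since 6 divides 24, solutions exist.

Step 2: Apply extended Euclidean algorithm to find gcd.
We find integers such that 42*x0 + 54*y0 = 6

Step 3: Scale the particular solution.
Multiply by 24/6 = 4:
k = 16, l = 12

Step 4: Verify.
42*(16) - 54*(12) = 24 = 24 ✓

k = 16, l = 12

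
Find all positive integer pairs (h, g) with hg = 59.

The positive divisors of 59 are: 1, 59.
Each divisor d gives the pair (d, 59/d):
(1, 59), (59, 1)

(1, 59), (59, 1)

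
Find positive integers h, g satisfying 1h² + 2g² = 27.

Try small values of h and check whether (27 - 1h²)/2 is a perfect square.
h = 3: 1·3² = 9, so 2g² = 27 - 9 = 18, giving g² = 9, g = 3.
Check: 1·3² + 2·3² = 9 + 18 = 27 ✓

h = 3, g = 3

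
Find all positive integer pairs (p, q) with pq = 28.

The positive divisors of 28 are: 1, 2, 4, 7, 14, 28.
Each divisor d gives the pair (d, 28/d):
(1, 28), (2, 14), (4, 7), (7, 4), (14, 2), (28, 1)

(1, 28), (2, 14), (4, 7), (7, 4), (14, 2), (28, 1)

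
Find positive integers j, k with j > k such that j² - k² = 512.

Factor: j² - k² = (j+k)(j-k) = 512.
We need two factors of 512 with the same parity.
Use j+k = 256 and j-k = 2 (product 256·2 = 512).
Adding: 2j = 258, so j = 129.
Subtracting: 2k = 254, so k = 127.
Check: 129² - 127² = 16641 - 16129 = 512 ✓

j = 129, k = 127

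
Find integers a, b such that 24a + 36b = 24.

Step 1: Check solvability.
gcd(24, 36) = 12
Since 12 divides 24, solutions exist.

Step 2: Apply extended Euclidean algorithm to find gcd.
We find integers such that 24*x0 + 36*y0 = 12

Step 3: Scale the particular solution.
Multiply by 24/12 = 2:
a = -2, b = 2

Step 4: Verify.
24*(-2) + 36*(2) = 24 = 24 ✓

a = -2, b = 2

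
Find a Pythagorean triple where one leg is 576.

We need the other leg and hypotenuse such that 576² + x² = c².
Take x = 1482, c = 1590: 576² + 1482² = 331776 + 2196324 = 2528100 = 1590² ✓
Triple: (1482, 576, 1590)

(1482, 576, 1590)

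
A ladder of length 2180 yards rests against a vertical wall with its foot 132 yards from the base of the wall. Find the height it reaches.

The ladder, wall, and ground form a right triangle with hypotenuse 2180 and one leg 132.
By the Pythagorean theorem: h² = 2180² - 132² = 4752400 - 17424 = 4734976
h = √4734976 = 2176 yards

2176 yards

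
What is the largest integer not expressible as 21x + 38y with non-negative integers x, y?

For two coprime denominations a and b, the Frobenius number (largest value not representable as a non-negative combination) is ab - a - b.
Here gcd(21, 38) = 1, so they are coprime.
F(21, 38) = 21·38 - 21 - 38 = 798 - 59 = 739

739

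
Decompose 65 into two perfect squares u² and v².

We need to find integers u, v > 0 such that u² + v² = 65.
Trying u = 1: v² = 65 - 1² = 65 - 1 = 64
v = 8
Check: 1² + 8² = 1 + 64 = 65 ✓

65 = 1² + 8²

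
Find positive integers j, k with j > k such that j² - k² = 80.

Factor: j² - k² = (j+k)(j-k) = 80.
We need two factors of 80 with the same parity.
Use j+k = 40 and j-k = 2 (product 40·2 = 80).
Adding: 2j = 42, so j = 21.
Subtracting: 2k = 38, so k = 19.
Check: 21² - 19² = 441 - 361 = 80 ✓

j = 21, k = 19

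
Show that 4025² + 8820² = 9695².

Compute a² + b² = 4025² + 8820² = 16200625 + 77792400 = 93993025
Compute c² = 9695² = 93993025
Since 93993025 = 93993025, confirmed.

Yes, it is a Pythagorean triple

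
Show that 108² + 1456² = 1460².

Compute a² + b²:
108² + 1456² = 11664 + 2119936 = 2131600
Compute c²:
1460² = 2131600
Since 2131600 = 2131600, it is a Pythagorean triple.

Yes, it is a Pythagorean triple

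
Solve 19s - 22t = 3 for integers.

Step 1: Check solvability.
gcd(19, 22) = 1
Since 1 divides 3, solutions exist.

Step 2: Apply extended Euclidean algorithm to find gcd.
We find integers such that 19*x0 + 22*y0 = 1

Step 3: Scale the particular solution.
Multiply by 3/1 = 3:
s = 21, t = 18

Step 4: Verify.
19*(21) - 22*(18) = 3 = 3 ✓

s = 21, t = 18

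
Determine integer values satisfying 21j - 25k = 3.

Step 1: Check solvability.
gcd(21, 25) = 1
Since 1 divides 3, solutions exist.

Step 2: Apply extended Euclidean algorithm to find gcd.
We find integers such that 21*x0 + 25*y0 = 1

Step 3: Scale the particular solution.
Multiply by 3/1 = 3:
j = 18, k = 15

Step 4: Verify.
21*(18) - 25*(15) = 3 = 3 ✓

j = 18, k = 15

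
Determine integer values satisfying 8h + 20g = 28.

Step 1: Check solvability.
gcd(8, 20) = 4
Since 4 divides 28, solutions exist.

Step 2: Apply extended Euclidean algorithm to find gcd.
We find integers such that 8*x0 + 20*y0 = 4

Step 3: Scale the particular solution.
Multiply by 28/4 = 7:
h = -14, g = 7

Step 4: Verify.
8*(-14) + 20*(7) = 28 = 28 ✓

h = -14, g = 7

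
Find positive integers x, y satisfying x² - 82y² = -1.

We need x² = 82y² - 1. Try successive y:
y = 1: x² = 82·1² - 1 = 81 = 9² ✓
Check: 9² - 82·1² = 81 - 82 = -1 ✓

x = 9, y = 1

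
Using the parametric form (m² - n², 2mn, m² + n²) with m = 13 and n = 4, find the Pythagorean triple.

a = m² - n² = 13² - 4² = 169 - 16 = 153
b = 2mn = 2·13·4 = 104
c = m² + n² = 169 + 16 = 185
Verify: 153² + 104² = 23409 + 10816 = 34225 = 185² ✓

(153, 104, 185)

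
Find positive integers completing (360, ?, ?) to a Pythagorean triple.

We need the other leg and hypotenuse such that 360² + x² = c².
Take x = 66, c = 366: 360² + 66² = 129600 + 4356 = 133956 = 366² ✓
Triple: (66, 360, 366)

(66, 360, 366)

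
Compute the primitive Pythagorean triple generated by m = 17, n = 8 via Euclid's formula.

a = m² - n² = 289 - 64 = 225
b = 2mn = 2·17·8 = 272
c = m² + n² = 289 + 64 = 353
Verify: 225² + 272² = 50625 + 73984 = 124609 = 353² ✓

(225, 272, 353)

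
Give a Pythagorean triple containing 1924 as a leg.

We need the other leg and hypotenuse such that 1924² + x² = c².
Take x = 2400, c = 3076: 1924² + 2400² = 3701776 + 5760000 = 9461776 = 3076² ✓
Triple: (1924, 2400, 3076)

(1924, 2400, 3076)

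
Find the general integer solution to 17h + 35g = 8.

Step 1: Compute gcd(17, 35) = 1.
Since 1 divides 8, solutions exist.

Step 2: Find a particular solution using extended Euclidean algorithm.
We get h₀ = -16, g₀ = 8.
Check: 17*-16 + 35*8 = 8 = 8 ✓

Step 3: Write the general solution.
h = -16 + (35/1)t = -16 + 35t
g = 8 - (17/1)t = 8 - 17t
for any integer t.

h = -16 + 35t, g = 8 - 17t for integer t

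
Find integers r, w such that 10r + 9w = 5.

Step 1: Check solvability.
gcd(10, 9) = 1
Since 1 divides 5, solutions exist.

Step 2: Apply extended Euclidean algorithm to find gcd.
We find integers such that 10*x0 + 9*y0 = 1

Step 3: Scale the particular solution.
Multiply by 5/1 = 5:
r = 5, w = -5

Step 4: Verify.
10*(5) + 9*(-5) = 5 = 5 ✓

r = 5, w = -5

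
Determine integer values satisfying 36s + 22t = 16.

Step 1: Check solvability.
gcd(36, 22) = 2
Since 2 divides 16, solutions exist.

Step 2: Apply extended Euclidean algorithm to find gcd.
We find integers such that 36*x0 + 22*y0 = 2

Step 3: Scale the particular solution.
Multiply by 16/2 = 8:
s = -24, t = 40

Step 4: Verify.
36*(-24) + 22*(40) = 16 = 16 ✓

s = -24, t = 40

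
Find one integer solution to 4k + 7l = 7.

Step 1: Check solvability.
gcd(4, 7) = 1
Since 1 divides 7, solutions exist.

Step 2: Apply extended Euclidean algorithm to find gcd.
We find integers such that 4*x0 + 7*y0 = 1

Step 3: Scale the particular solution.
Multiply by 7/1 = 7:
k = 14, l = -7

Step 4: Verify.
4*(14) + 7*(-7) = 7 = 7 ✓

k = 14, l = -7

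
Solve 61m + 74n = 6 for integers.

Step 1: Check solvability.
gcd(61, 74) = 1
Since 1 divides 6, solutions exist.

Step 2: Apply extended Euclidean algorithm to find gcd.
We find integers such that 61*x0 + 74*y0 = 1

Step 3: Scale the particular solution.
Multiply by 6/1 = 6:
m = 102, n = -84

Step 4: Verify.
61*(102) + 74*(-84) = 6 = 6 ✓

m = 102, n = -84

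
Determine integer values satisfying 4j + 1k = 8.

Step 1: Check solvability.
gcd(4, 1) = 1
Since 1 divides 8, solutions exist.

Step 2: Apply extended Euclidean algorithm to find gcd.
We find integers such that 4*x0 + 1*y0 = 1

Step 3: Scale the particular solution.
Multiply by 8/1 = 8:
j = 0, k = 8

Step 4: Verify.
4*(0) + 1*(8) = 8 = 8 ✓

j = 0, k = 8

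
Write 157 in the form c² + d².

We need to find integers c, d > 0 such that c² + d² = 157.
Trying c = 6: d² = 157 - 6² = 157 - 36 = 121
d = 11
Check: 6² + 11² = 36 + 121 = 157 ✓

157 = 6² + 11²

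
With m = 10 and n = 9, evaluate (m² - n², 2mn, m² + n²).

a = m² - n² = 100 - 81 = 19
b = 2mn = 2·10·9 = 180
c = m² + n² = 100 + 81 = 181
Verify: 19² + 180² = 361 + 32400 = 32761 = 181² ✓

(19, 180, 181)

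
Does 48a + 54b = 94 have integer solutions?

Step 1: Compute gcd(48, 54).
gcd(48, 54) = 6

Step 2: Check divisibility.
Does 6 divide 94? 94 = 6 x 15 + 4, so no.

By the theorem on linear Diophantine equations, 48a + 54b = 94 has integer solutions if and only if gcd(48, 54) divides 94. Since 6 does not divide 94, no solutions exist.

No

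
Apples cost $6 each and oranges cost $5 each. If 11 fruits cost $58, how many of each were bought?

Let a = apples, o = oranges.
a + o = 11
6a + 5o = 58
Substitute o = 11 - a:
6a + 5(11 - a) = 58
(6 - 5)a = 58 - 55
1a = 3
a = 3, o = 11 - 3 = 8

Apples: 3, Oranges: 8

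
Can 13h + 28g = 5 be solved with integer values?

Step 1: Compute gcd(13, 28).
gcd(13, 28) = 1

Step 2: Check divisibility.
Does 1 divide 5? 5 = 1 x 5, so yes.

By the theorem on linear Diophantine equations, 13h + 28g = 5 has integer solutions if and only if gcd(13, 28) divides 5. Since 1 | 5, solutions exist.

Yes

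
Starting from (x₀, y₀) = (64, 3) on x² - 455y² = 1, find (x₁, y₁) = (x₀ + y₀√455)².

Solutions to x² - Dy² = 1 are generated by powers of (x₀ + y₀√D).
The next solution satisfies x₁ + y₁√455 = (x₀ + y₀√455)², giving:
x₁ = x₀² + 455y₀² = 64² + 455·3² = 4096 + 4095 = 8191
y₁ = 2x₀y₀ = 2·64·3 = 384

Verify: 8191² - 455·384² = 67092481 - 67092480 = 1 ✓

x = 8191, y = 384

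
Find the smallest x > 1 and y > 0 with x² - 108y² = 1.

We seek the smallest positive integers (x, y) with x² - 108y² = 1, i.e., x² = 108y² + 1.
Try successive y values:
y = 1: x² = 108·1² + 1 = 109, not a perfect square
y = 2: x² = 108·2² + 1 = 433, not a perfect square
y = 3: x² = 108·3² + 1 = 973, not a perfect square
... continuing the search (or via continued fractions) ...
y = 130: x² = 108·130² + 1 = 1825201, x = 1351 ✓

Verify: 1351² - 108·130² = 1825201 - 1825200 = 1 ✓

x = 1351, y = 130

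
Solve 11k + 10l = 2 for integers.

Step 1: Check solvability.
gcd(11, 10) = 1
Since 1 divides 2, solutions exist.

Step 2: Apply extended Euclidean algorithm to find gcd.
We find integers such that 11*x0 + 10*y0 = 1

Step 3: Scale the particular solution.
Multiply by 2/1 = 2:
k = 2, l = -2

Step 4: Verify.
11*(2) + 10*(-2) = 2 = 2 ✓

k = 2, l = -2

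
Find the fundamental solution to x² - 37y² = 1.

We seek the smallest positive integers (x, y) with x² - 37y² = 1, i.e., x² = 37y² + 1.
Try successive y values:
y = 1: x² = 37·1² + 1 = 38, not a perfect square
y = 2: x² = 37·2² + 1 = 149, not a perfect square
y = 3: x² = 37·3² + 1 = 334, not a perfect square
... continuing the search (or via continued fractions) ...
y = 12: x² = 37·12² + 1 = 5329, x = 73 ✓

Verify: 73² - 37·12² = 5329 - 5328 = 1 ✓

x = 73, y = 12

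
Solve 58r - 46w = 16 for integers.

Step 1: Check solvability.
gcd(58, 46) = 2
Since 2 divides 16, solutions exist.

Step 2: Apply extended Euclidean algorithm to find gcd.
We find integers such that 58*x0 + 46*y0 = 2

Step 3: Scale the particular solution.
Multiply by 16/2 = 8:
r = 32, w = 40

Step 4: Verify.
58*(32) - 46*(40) = 16 = 16 ✓

r = 32, w = 40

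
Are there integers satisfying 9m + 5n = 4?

Step 1: Compute gcd(9, 5).
gcd(9, 5) = 1

Step 2: Check divisibility.
Does 1 divide 4? 4 = 1 x 4, so yes.

By the theorem on linear Diophantine equations, 9m + 5n = 4 has integer solutions if and only if gcd(9, 5) divides 4. Since 1 | 4, solutions exist.

Yes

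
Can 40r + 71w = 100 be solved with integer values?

Step 1: Compute gcd(40, 71).
gcd(40, 71) = 1

Step 2: Check divisibility.
Does 1 divide 100? 100 = 1 x 100, so yes.

By the theorem on linear Diophantine equations, 40r + 71w = 100 has integer solutions if and only if gcd(40, 71) divides 100. Since 1 | 100, solutions exist.

Yes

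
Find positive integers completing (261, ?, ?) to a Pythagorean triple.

We need the other leg and hypotenuse such that 261² + x² = c².
Take x = 380, c = 461: 261² + 380² = 68121 + 144400 = 212521 = 461² ✓
Triple: (261, 380, 461)

(261, 380, 461)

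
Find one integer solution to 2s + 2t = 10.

Step 1: Check solvability.
gcd(2, 2) = 2
Since 2 divides 10, solutions exist.

Step 2: Apply extended Euclidean algorithm to find gcd.
We find integers such that 2*x0 + 2*y0 = 2

Step 3: Scale the particular solution.
Multiply by 10/2 = 5:
s = 0, t = 5

Step 4: Verify.
2*(0) + 2*(5) = 10 = 10 ✓

s = 0, t = 5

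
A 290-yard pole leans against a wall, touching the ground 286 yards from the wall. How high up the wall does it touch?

The ladder, wall, and ground form a right triangle with hypotenuse 290 and one leg 286.
By the Pythagorean theorem: h² = 290² - 286² = 84100 - 81796 = 2304
h = √2304 = 48 yards

48 yards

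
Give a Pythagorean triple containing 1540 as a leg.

We need the other leg and hypotenuse such that 1540² + x² = c².
Take x = 147, c = 1547: 1540² + 147² = 2371600 + 21609 = 2393209 = 1547² ✓
Triple: (147, 1540, 1547)

(147, 1540, 1547)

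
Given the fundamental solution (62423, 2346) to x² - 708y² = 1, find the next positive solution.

Solutions to x² - Dy² = 1 are generated by powers of (x₀ + y₀√D).
The next solution satisfies x₁ + y₁√708 = (x₀ + y₀√708)², giving:
x₁ = x₀² + 708y₀² = 62423² + 708·2346² = 3896630929 + 3896630928 = 7793261857
y₁ = 2x₀y₀ = 2·62423·2346 = 292888716

Verify: 7793261857² - 708·292888716² = 60734930371771088449 - 60734930371771088448 = 1 ✓

x = 7793261857, y = 292888716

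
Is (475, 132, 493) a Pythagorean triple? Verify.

Compute a² + b² = 475² + 132² = 225625 + 17424 = 243049
Compute c² = 493² = 243049
Since 243049 = 243049, confirmed.

Yes, it is a Pythagorean triple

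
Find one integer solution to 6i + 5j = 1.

Step 1: Check solvability.
gcd(6, 5) = 1
Since 1 divides 1, solutions exist.

Step 2: Apply extended Euclidean algorithm to find gcd.
We find integers such that 6*x0 + 5*y0 = 1

Step 3: Scale the particular solution.
Multiply by 1/1 = 1:
i = 1, j = -1

Step 4: Verify.
6*(1) + 5*(-1) = 1 = 1 ✓

i = 1, j = -1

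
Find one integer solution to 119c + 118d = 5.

Step 1: Check solvability.
gcd(119, 118) = 1
Since 1 divides 5, solutions exist.

Step 2: Apply extended Euclidean algorithm to find gcd.
We find integers such that 119*x0 + 118*y0 = 1

Step 3: Scale the particular solution.
Multiply by 5/1 = 5:
c = 5, d = -5

Step 4: Verify.
119*(5) + 118*(-5) = 5 = 5 ✓

c = 5, d = -5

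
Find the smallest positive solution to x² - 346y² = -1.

We need x² = 346y² - 1. Try successive y:
y = 1: x² = 346·1² - 1 = 345, not a perfect square
y = 2: x² = 346·2² - 1 = 1383, not a perfect square
y = 3: x² = 346·3² - 1 = 3113, not a perfect square
...
y = 5: x² = 346·5² - 1 = 8649 = 93² ✓
Check: 93² - 346·5² = 8649 - 8650 = -1 ✓

x = 93, y = 5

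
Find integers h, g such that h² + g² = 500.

We need to find integers h, g > 0 such that h² + g² = 500.
Trying h = 4: g² = 500 - 4² = 500 - 16 = 484
g = 22
Check: 4² + 22² = 16 + 484 = 500 ✓

500 = 4² + 22²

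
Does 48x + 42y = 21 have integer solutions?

Step 1: Compute gcd(48, 42).
gcd(48, 42) = 6

Step 2: Check divisibility.
Does 6 divide 21? 21 = 6 x 3 + 3, so no.

By the theorem on linear Diophantine equations, 48x + 42y = 21 has integer solutions if and only if gcd(48, 42) divides 21. Since 6 does not divide 21, no solutions exist.

No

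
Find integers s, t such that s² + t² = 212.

We need to find integers s, t > 0 such that s² + t² = 212.
Trying s = 4: t² = 212 - 4² = 212 - 16 = 196
t = 14
Check: 4² + 14² = 16 + 196 = 212 ✓

212 = 4² + 14²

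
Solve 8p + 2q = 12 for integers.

Step 1: Check solvability.
gcd(8, 2) = 2
Since 2 divides 12, solutions exist.

Step 2: Apply extended Euclidean algorithm to find gcd.
We find integers such that 8*x0 + 2*y0 = 2

Step 3: Scale the particular solution.
Multiply by 12/2 = 6:
p = 0, q = 6

Step 4: Verify.
8*(0) + 2*(6) = 12 = 12 ✓

p = 0, q = 6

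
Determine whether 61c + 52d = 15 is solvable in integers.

Step 1: Compute gcd(61, 52).
gcd(61, 52) = 1

Step 2: Check divisibility.
Does 1 divide 15? 15 = 1 x 15, so yes.

By the theorem on linear Diophantine equations, 61c + 52d = 15 has integer solutions if and only if gcd(61, 52) divides 15. Since 1 | 15, solutions exist.

Yes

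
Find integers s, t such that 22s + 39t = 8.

Step 1: Check solvability.
gcd(22, 39) = 1
Since 1 divides 8, solutions exist.

Step 2: Apply extended Euclidean algorithm to find gcd.
We find integers such that 22*x0 + 39*y0 = 1

Step 3: Scale the particular solution.
Multiply by 8/1 = 8:
s = 128, t = -72

Step 4: Verify.
22*(128) + 39*(-72) = 8 = 8 ✓

s = 128, t = -72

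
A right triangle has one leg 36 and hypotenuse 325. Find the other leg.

a² = c² - b² = 105625 - 1296 = 104329
a = 323

323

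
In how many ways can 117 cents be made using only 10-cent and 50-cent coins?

We need non-negative integers (x, y) with 10x + 50y = 117.
For each x from 0 to 11, check if (117 - 10x) is a non-negative multiple of 50.
Solutions (x, y): none
Count: 0

0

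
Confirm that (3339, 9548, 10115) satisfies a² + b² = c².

Compute a² + b² = 3339² + 9548² = 11148921 + 91164304 = 102313225
Compute c² = 10115² = 102313225
Since 102313225 = 102313225, confirmed.

Yes, it is a Pythagorean triple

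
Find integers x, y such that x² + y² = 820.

We need to find integers x, y > 0 such that x² + y² = 820.
Trying x = 6: y² = 820 - 6² = 820 - 36 = 784
y = 28
Check: 6² + 28² = 36 + 784 = 820 ✓

820 = 6² + 28²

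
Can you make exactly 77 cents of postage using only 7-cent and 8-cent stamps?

We need non-negative x, y with 7x + 8y = 77.
gcd(7, 8) = 1 divides 77, so integer solutions exist.
Search for a non-negative one: x = 3 gives 8y = 77 - 21 = 56, so y = 7.
Check: 7·3 + 8·7 = 77 ✓

Yes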